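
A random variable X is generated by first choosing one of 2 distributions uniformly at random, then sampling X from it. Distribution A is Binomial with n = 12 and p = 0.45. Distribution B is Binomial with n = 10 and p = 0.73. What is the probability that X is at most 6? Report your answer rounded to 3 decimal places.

0.506

Conditional on each component, P(X ≤ 6): A: 0.739315; B: 0.272576.
By total probability, P(X ≤ 6) = 0.5·0.739315 + 0.5·0.272576 = 0.505946.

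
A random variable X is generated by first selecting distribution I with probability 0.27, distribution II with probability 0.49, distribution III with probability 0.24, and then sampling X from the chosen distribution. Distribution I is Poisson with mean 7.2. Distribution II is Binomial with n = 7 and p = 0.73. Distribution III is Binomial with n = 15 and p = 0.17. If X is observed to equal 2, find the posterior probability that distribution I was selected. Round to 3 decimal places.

Likelihoods P(X=2 | ·): I: 0.0193515; II: 0.0160577; III: 0.269217.
Posterior ∝ prior × likelihood. Numerator for I: 0.27·0.0193515 = 0.00522491.
Normalizing constant: 0.27·0.0193515 + 0.49·0.0160577 + 0.24·0.269217 = 0.0777052.
P(I | observation) = 0.00522491 / 0.0777052 = 0.0672401.

0.067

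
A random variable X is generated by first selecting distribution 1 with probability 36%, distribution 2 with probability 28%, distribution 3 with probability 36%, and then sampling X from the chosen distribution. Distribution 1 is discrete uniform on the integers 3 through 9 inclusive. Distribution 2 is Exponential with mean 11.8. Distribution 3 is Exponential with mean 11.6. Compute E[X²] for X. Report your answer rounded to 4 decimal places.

189.2576

For each component E[X²] = Var + (mean)², giving 1: 40; 2: 278.48; 3: 269.12.
Overall E[X²] = 0.36·40 + 0.28·278.48 + 0.36·269.12 = 189.258.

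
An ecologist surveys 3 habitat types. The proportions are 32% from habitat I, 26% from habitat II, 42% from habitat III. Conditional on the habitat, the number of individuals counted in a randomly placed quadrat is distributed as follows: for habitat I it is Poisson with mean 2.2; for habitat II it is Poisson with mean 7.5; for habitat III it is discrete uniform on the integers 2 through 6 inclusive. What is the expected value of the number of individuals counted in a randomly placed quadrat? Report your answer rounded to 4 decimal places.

4.3340

Component means — I: 2.2; II: 7.5; III: 4.
E[X] = 0.32·2.2 + 0.26·7.5 + 0.42·4 = 4.334.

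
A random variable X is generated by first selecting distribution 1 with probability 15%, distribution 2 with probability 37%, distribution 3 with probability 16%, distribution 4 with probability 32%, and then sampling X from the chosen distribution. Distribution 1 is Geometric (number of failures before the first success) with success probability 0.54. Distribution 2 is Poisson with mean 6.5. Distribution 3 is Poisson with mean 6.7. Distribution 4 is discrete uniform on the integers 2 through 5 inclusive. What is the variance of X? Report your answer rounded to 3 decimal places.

8.634

Per component, 1: μ=0.851852, E[X²]=2.30316; 2: μ=6.5, E[X²]=48.75; 3: μ=6.7, E[X²]=51.59; 4: μ=3.5, E[X²]=13.5.
E[X] = 0.15·0.851852 + 0.37·6.5 + 0.16·6.7 + 0.32·3.5 = 4.72478.
E[X²] = 0.15·2.30316 + 0.37·48.75 + 0.16·51.59 + 0.32·13.5 = 30.9574.
Var(X) = E[X²] − (E[X])² = 30.9574 − 22.3235 = 8.63385.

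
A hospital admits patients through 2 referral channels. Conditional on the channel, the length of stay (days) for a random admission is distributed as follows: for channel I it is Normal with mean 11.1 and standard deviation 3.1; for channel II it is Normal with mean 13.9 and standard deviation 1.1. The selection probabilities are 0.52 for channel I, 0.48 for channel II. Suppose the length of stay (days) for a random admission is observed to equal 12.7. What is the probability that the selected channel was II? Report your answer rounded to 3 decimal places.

0.621

Likelihoods f(12.7 | ·): I: 0.112643; II: 0.20003.
Posterior ∝ prior × likelihood. Numerator for II: 0.48·0.20003 = 0.0960142.
Normalizing constant: 0.52·0.112643 + 0.48·0.20003 = 0.154588.
P(II | observation) = 0.0960142 / 0.154588 = 0.621096.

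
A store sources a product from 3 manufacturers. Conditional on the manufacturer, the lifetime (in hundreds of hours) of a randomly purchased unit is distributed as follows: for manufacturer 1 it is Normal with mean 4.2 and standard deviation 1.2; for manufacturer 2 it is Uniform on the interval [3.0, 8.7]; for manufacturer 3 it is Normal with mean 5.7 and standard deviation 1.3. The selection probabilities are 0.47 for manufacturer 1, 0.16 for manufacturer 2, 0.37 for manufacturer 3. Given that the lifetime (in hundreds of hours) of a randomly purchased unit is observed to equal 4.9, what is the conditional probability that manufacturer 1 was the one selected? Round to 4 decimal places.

0.5193

Likelihoods f(4.9 | ·): 1: 0.280439; 2: 0.175439; 3: 0.253941.
Posterior ∝ prior × likelihood. Numerator for 1: 0.47·0.280439 = 0.131806.
Normalizing constant: 0.47·0.280439 + 0.16·0.175439 + 0.37·0.253941 = 0.253835.
P(1 | observation) = 0.131806 / 0.253835 = 0.51926.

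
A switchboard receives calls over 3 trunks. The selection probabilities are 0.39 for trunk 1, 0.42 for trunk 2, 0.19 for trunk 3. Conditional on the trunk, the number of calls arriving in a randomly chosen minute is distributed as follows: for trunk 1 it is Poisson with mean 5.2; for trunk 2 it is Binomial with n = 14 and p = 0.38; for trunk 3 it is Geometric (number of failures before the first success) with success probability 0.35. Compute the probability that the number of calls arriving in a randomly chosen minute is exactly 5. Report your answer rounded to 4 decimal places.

Conditional on each trunk, P(X = 5): 1: 0.174785; 2: 0.214737; 3: 0.0406102.
By total probability, P(X = 5) = 0.39·0.174785 + 0.42·0.214737 + 0.19·0.0406102 = 0.166072.

0.1661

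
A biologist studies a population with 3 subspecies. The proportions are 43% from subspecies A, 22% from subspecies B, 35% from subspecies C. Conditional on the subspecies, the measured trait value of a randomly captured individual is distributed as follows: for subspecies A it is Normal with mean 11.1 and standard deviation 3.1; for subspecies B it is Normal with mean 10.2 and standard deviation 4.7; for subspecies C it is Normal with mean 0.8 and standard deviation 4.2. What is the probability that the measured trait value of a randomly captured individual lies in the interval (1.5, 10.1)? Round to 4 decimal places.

0.4084

Conditional on each subspecies, P(1.5 < X < 10.1): A: 0.372528; B: 0.459432; C: 0.420412.
By total probability, P(1.5 < X < 10.1) = 0.43·0.372528 + 0.22·0.459432 + 0.35·0.420412 = 0.408406.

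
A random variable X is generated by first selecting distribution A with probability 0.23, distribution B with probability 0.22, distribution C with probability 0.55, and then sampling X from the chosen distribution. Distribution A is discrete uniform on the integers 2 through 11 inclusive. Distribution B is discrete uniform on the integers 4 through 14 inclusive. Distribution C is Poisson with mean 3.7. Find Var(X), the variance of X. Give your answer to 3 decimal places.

10.839

Per component, A: μ=6.5, E[X²]=50.5; B: μ=9, E[X²]=91; C: μ=3.7, E[X²]=17.39.
E[X] = 0.23·6.5 + 0.22·9 + 0.55·3.7 = 5.51.
E[X²] = 0.23·50.5 + 0.22·91 + 0.55·17.39 = 41.1995.
Var(X) = E[X²] − (E[X])² = 41.1995 − 30.3601 = 10.8394.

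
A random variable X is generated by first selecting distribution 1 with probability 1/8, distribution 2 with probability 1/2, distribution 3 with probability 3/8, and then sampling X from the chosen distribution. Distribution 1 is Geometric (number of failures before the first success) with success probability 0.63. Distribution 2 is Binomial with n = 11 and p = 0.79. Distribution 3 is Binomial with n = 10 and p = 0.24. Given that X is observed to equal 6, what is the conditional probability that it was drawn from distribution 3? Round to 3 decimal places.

Likelihoods P(X=6 | ·): 1: 0.00161641; 2: 0.0458671; 3: 0.0133888.
Posterior ∝ prior × likelihood. Numerator for 3: 0.375·0.0133888 = 0.00502079.
Normalizing constant: 0.125·0.00161641 + 0.5·0.0458671 + 0.375·0.0133888 = 0.0281564.
P(3 | observation) = 0.00502079 / 0.0281564 = 0.178318.

0.178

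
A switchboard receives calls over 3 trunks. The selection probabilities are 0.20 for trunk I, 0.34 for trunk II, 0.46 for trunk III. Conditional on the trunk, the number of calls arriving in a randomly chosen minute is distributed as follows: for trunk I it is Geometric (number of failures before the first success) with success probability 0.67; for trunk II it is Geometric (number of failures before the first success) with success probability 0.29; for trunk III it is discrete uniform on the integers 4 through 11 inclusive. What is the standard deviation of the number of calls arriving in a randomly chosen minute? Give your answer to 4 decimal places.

3.7685

Per component, I: μ=0.492537, E[X²]=0.977723; II: μ=2.44828, E[X²]=14.4364; III: μ=7.5, E[X²]=61.5.
E[X] = 0.2·0.492537 + 0.34·2.44828 + 0.46·7.5 = 4.38092.
E[X²] = 0.2·0.977723 + 0.34·14.4364 + 0.46·61.5 = 33.3939.
Var(X) = E[X²] − (E[X])² = 33.3939 − 19.1925 = 14.2014.
SD(X) = √14.2014 = 3.76848.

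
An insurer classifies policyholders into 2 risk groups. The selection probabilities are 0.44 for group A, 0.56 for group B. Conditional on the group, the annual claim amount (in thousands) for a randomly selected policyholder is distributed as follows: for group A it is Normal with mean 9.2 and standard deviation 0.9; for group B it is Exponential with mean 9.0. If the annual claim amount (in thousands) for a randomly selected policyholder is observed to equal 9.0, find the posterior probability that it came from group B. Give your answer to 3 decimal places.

0.107

Likelihoods f(9.0 | ·): A: 0.432458; B: 0.0408755.
Posterior ∝ prior × likelihood. Numerator for B: 0.56·0.0408755 = 0.0228903.
Normalizing constant: 0.44·0.432458 + 0.56·0.0408755 = 0.213172.
P(B | observation) = 0.0228903 / 0.213172 = 0.107379.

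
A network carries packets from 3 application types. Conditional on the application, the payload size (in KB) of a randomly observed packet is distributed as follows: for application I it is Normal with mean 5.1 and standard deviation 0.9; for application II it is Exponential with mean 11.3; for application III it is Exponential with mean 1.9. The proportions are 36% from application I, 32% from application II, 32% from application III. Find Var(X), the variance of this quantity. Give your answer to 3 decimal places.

Per component, I: μ=5.1, E[X²]=26.82; II: μ=11.3, E[X²]=255.38; III: μ=1.9, E[X²]=7.22.
E[X] = 0.36·5.1 + 0.32·11.3 + 0.32·1.9 = 6.06.
E[X²] = 0.36·26.82 + 0.32·255.38 + 0.32·7.22 = 93.6872.
Var(X) = E[X²] − (E[X])² = 93.6872 − 36.7236 = 56.9636.

56.964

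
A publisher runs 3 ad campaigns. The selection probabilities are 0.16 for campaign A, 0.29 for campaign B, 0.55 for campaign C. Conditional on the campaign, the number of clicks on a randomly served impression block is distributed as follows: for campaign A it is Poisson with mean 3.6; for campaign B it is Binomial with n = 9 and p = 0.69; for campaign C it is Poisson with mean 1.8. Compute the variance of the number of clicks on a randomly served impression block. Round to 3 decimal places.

Per component, A: μ=3.6, E[X²]=16.56; B: μ=6.21, E[X²]=40.4892; C: μ=1.8, E[X²]=5.04.
E[X] = 0.16·3.6 + 0.29·6.21 + 0.55·1.8 = 3.3669.
E[X²] = 0.16·16.56 + 0.29·40.4892 + 0.55·5.04 = 17.1635.
Var(X) = E[X²] − (E[X])² = 17.1635 − 11.336 = 5.82745.

5.827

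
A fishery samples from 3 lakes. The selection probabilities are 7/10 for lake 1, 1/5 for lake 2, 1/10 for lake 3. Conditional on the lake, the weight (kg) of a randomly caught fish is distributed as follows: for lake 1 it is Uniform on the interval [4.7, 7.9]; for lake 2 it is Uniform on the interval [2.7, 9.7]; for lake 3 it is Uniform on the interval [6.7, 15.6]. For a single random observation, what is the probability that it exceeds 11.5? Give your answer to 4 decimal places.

Conditional on each lake, P(X > 11.5): 1: 0; 2: 0; 3: 0.460674.
By total probability, P(X > 11.5) = 0.7·0 + 0.2·0 + 0.1·0.460674 = 0.0460674.

0.0461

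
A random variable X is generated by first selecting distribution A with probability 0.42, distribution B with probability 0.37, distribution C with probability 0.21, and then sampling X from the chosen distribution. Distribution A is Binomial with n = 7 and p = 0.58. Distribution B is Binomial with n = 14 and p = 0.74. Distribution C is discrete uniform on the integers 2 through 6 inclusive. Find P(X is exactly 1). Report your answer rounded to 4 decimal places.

0.0094

Conditional on each component, P(X = 1): A: 0.0222855; B: 2.57047e-07; C: 0.
By total probability, P(X = 1) = 0.42·0.0222855 + 0.37·2.57047e-07 + 0.21·0 = 0.00935999.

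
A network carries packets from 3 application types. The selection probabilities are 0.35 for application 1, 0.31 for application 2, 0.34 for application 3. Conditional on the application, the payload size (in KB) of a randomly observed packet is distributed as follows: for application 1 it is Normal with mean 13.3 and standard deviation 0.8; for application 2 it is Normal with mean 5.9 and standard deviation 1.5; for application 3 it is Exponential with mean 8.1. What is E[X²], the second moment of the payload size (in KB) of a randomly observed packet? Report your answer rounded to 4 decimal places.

118.2389

For each component E[X²] = Var + (mean)², giving 1: 177.53; 2: 37.06; 3: 131.22.
Overall E[X²] = 0.35·177.53 + 0.31·37.06 + 0.34·131.22 = 118.239.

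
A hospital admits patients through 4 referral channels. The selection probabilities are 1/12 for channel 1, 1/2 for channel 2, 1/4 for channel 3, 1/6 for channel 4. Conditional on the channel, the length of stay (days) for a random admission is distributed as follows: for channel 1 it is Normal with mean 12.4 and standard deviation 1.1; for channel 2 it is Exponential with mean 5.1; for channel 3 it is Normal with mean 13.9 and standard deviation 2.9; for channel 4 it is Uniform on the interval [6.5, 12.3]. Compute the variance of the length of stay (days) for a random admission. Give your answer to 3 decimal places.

30.132

Per component, 1: μ=12.4, E[X²]=154.97; 2: μ=5.1, E[X²]=52.02; 3: μ=13.9, E[X²]=201.62; 4: μ=9.4, E[X²]=91.1633.
E[X] = 0.0833333·12.4 + 0.5·5.1 + 0.25·13.9 + 0.166667·9.4 = 8.625.
E[X²] = 0.0833333·154.97 + 0.5·52.02 + 0.25·201.62 + 0.166667·91.1633 = 104.523.
Var(X) = E[X²] − (E[X])² = 104.523 − 74.3906 = 30.1324.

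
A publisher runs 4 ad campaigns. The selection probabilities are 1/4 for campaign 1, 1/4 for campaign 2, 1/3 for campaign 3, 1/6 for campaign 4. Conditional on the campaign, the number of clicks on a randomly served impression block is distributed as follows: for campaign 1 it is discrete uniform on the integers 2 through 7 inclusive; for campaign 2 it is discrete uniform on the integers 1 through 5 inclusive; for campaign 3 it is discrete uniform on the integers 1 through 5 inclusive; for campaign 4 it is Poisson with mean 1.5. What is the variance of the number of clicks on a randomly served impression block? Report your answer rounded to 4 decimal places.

Per component, 1: μ=4.5, E[X²]=23.1667; 2: μ=3, E[X²]=11; 3: μ=3, E[X²]=11; 4: μ=1.5, E[X²]=3.75.
E[X] = 0.25·4.5 + 0.25·3 + 0.333333·3 + 0.166667·1.5 = 3.125.
E[X²] = 0.25·23.1667 + 0.25·11 + 0.333333·11 + 0.166667·3.75 = 12.8333.
Var(X) = E[X²] − (E[X])² = 12.8333 − 9.76562 = 3.06771.

3.0677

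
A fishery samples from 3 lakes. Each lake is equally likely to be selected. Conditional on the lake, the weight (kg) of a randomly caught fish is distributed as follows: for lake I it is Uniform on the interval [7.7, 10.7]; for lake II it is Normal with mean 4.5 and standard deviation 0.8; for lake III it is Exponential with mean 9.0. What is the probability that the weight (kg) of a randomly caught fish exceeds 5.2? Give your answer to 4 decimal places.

Conditional on each lake, P(X > 5.2): I: 1; II: 0.190787; III: 0.561144.
By total probability, P(X > 5.2) = 0.333333·1 + 0.333333·0.190787 + 0.333333·0.561144 = 0.583977.

0.5840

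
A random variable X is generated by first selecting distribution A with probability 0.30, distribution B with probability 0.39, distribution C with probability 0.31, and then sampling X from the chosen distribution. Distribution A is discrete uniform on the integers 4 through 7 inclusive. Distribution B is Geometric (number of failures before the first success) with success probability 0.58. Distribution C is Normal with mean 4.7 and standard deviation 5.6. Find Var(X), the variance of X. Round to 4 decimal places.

Per component, A: μ=5.5, E[X²]=31.5; B: μ=0.724138, E[X²]=1.77289; C: μ=4.7, E[X²]=53.45.
E[X] = 0.3·5.5 + 0.39·0.724138 + 0.31·4.7 = 3.38941.
E[X²] = 0.3·31.5 + 0.39·1.77289 + 0.31·53.45 = 26.7109.
Var(X) = E[X²] − (E[X])² = 26.7109 − 11.4881 = 15.2228.

15.2228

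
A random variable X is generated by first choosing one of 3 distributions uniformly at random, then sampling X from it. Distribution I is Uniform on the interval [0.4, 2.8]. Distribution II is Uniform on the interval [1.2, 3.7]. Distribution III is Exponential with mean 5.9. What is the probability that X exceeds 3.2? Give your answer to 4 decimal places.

0.2605

Conditional on each component, P(X > 3.2): I: 0; II: 0.2; III: 0.581367.
By total probability, P(X > 3.2) = 0.333333·0 + 0.333333·0.2 + 0.333333·0.581367 = 0.260456.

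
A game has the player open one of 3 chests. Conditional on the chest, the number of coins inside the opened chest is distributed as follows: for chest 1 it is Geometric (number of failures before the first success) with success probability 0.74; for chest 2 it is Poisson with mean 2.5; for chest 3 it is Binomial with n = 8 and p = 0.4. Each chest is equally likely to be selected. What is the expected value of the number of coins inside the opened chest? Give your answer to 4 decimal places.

2.0171

Component means — 1: 0.351351; 2: 2.5; 3: 3.2.
E[X] = 0.333333·0.351351 + 0.333333·2.5 + 0.333333·3.2 = 2.01712.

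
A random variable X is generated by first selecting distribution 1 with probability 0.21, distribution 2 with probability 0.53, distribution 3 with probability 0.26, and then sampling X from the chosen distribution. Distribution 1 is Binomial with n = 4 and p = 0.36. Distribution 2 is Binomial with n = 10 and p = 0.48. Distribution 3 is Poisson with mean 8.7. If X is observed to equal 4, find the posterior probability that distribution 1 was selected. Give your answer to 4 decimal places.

Likelihoods P(X=4 | ·): 1: 0.0167962; 2: 0.220396; 3: 0.0397653.
Posterior ∝ prior × likelihood. Numerator for 1: 0.21·0.0167962 = 0.00352719.
Normalizing constant: 0.21·0.0167962 + 0.53·0.220396 + 0.26·0.0397653 = 0.130676.
P(1 | observation) = 0.00352719 / 0.130676 = 0.0269919.

0.0270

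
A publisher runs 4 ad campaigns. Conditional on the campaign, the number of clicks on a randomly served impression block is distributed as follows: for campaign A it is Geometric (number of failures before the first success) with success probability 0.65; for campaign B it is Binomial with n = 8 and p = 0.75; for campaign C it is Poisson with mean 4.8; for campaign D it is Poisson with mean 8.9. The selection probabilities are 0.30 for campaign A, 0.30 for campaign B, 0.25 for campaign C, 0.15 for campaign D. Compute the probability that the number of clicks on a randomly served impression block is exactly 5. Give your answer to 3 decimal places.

0.117

Conditional on each campaign, P(X = 5): A: 0.00341392; B: 0.207642; C: 0.174748; D: 0.063467.
By total probability, P(X = 5) = 0.3·0.00341392 + 0.3·0.207642 + 0.25·0.174748 + 0.15·0.063467 = 0.116524.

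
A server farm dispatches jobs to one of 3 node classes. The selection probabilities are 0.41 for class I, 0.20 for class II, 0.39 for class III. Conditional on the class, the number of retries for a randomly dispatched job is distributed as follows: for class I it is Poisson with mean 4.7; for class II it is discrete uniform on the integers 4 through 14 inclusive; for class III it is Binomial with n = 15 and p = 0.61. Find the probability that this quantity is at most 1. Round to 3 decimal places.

0.021

Conditional on each class, P(X ≤ 1): I: 0.0518431; II: 0; III: 1.79661e-05.
By total probability, P(X ≤ 1) = 0.41·0.0518431 + 0.2·0 + 0.39·1.79661e-05 = 0.0212627.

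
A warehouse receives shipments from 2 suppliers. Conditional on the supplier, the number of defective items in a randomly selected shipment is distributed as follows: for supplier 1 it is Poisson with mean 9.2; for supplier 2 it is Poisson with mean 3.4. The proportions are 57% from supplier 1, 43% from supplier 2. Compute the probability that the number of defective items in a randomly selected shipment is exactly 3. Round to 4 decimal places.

0.1015

Conditional on each supplier, P(X = 3): 1: 0.013113; 2: 0.218617.
By total probability, P(X = 3) = 0.57·0.013113 + 0.43·0.218617 = 0.10148.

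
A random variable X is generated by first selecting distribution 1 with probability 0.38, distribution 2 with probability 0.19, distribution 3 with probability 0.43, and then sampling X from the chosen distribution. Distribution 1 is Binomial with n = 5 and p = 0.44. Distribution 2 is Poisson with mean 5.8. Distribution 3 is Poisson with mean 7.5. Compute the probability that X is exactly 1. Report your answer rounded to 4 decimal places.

Conditional on each component, P(X = 1): 1: 0.216359; 2: 0.0175598; 3: 0.00414813.
By total probability, P(X = 1) = 0.38·0.216359 + 0.19·0.0175598 + 0.43·0.00414813 = 0.0873364.

0.0873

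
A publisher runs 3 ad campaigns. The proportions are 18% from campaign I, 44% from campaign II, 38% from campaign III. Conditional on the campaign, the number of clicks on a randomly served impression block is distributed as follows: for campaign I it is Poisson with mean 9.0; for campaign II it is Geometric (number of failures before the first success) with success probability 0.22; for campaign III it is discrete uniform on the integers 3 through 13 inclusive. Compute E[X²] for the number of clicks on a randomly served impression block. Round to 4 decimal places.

For each component E[X²] = Var + (mean)², giving I: 90; II: 28.686; III: 74.
Overall E[X²] = 0.18·90 + 0.44·28.686 + 0.38·74 = 56.9418.

56.9418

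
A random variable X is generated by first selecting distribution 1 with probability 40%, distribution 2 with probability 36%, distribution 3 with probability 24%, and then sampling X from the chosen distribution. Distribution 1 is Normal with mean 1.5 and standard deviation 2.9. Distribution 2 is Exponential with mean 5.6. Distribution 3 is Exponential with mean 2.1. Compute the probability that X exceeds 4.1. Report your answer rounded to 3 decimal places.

0.281

Conditional on each component, P(X > 4.1): 1: 0.184979; 2: 0.480877; 3: 0.141936.
By total probability, P(X > 4.1) = 0.4·0.184979 + 0.36·0.480877 + 0.24·0.141936 = 0.281172.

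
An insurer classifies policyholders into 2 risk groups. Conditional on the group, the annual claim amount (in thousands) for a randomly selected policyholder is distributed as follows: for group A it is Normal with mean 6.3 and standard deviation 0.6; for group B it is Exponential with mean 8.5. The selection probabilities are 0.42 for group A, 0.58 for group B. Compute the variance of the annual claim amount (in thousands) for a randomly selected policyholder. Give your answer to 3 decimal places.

Per component, A: μ=6.3, E[X²]=40.05; B: μ=8.5, E[X²]=144.5.
E[X] = 0.42·6.3 + 0.58·8.5 = 7.576.
E[X²] = 0.42·40.05 + 0.58·144.5 = 100.631.
Var(X) = E[X²] − (E[X])² = 100.631 − 57.3958 = 43.2352.

43.235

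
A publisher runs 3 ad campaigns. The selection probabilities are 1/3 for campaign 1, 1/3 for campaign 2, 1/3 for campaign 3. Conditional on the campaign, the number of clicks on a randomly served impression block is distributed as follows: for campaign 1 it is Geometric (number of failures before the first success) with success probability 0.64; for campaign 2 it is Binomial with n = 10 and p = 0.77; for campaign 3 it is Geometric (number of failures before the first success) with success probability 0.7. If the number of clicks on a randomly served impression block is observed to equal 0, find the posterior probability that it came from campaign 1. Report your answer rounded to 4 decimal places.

0.4776

Likelihoods P(X=0 | ·): 1: 0.64; 2: 4.14265e-07; 3: 0.7.
Posterior ∝ prior × likelihood. Numerator for 1: 0.333333·0.64 = 0.213333.
Normalizing constant: 0.333333·0.64 + 0.333333·4.14265e-07 + 0.333333·0.7 = 0.446667.
P(1 | observation) = 0.213333 / 0.446667 = 0.477612.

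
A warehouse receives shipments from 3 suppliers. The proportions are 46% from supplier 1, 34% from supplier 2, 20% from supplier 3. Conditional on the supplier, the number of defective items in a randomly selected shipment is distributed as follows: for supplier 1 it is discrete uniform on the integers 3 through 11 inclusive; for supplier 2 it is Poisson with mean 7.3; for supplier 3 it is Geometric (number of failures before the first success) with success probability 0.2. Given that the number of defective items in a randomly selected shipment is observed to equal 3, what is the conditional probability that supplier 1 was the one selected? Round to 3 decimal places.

Likelihoods P(X=3 | ·): 1: 0.111111; 2: 0.0437993; 3: 0.1024.
Posterior ∝ prior × likelihood. Numerator for 1: 0.46·0.111111 = 0.0511111.
Normalizing constant: 0.46·0.111111 + 0.34·0.0437993 + 0.2·0.1024 = 0.0864829.
P(1 | observation) = 0.0511111 / 0.0864829 = 0.590997.

0.591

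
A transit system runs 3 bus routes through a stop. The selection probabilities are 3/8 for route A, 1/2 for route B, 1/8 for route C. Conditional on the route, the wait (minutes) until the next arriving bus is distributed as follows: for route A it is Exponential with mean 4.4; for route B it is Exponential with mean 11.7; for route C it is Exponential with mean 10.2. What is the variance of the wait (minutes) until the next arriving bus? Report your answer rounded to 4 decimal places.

Per component, A: μ=4.4, E[X²]=38.72; B: μ=11.7, E[X²]=273.78; C: μ=10.2, E[X²]=208.08.
E[X] = 0.375·4.4 + 0.5·11.7 + 0.125·10.2 = 8.775.
E[X²] = 0.375·38.72 + 0.5·273.78 + 0.125·208.08 = 177.42.
Var(X) = E[X²] − (E[X])² = 177.42 − 77.0006 = 100.419.

100.4194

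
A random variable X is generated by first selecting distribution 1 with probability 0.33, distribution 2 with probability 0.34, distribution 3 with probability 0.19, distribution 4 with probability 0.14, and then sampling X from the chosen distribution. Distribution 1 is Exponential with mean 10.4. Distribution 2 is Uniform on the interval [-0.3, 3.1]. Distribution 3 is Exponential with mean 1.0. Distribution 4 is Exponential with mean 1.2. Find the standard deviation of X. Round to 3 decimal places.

7.414

Per component, 1: μ=10.4, E[X²]=216.32; 2: μ=1.4, E[X²]=2.92333; 3: μ=1, E[X²]=2; 4: μ=1.2, E[X²]=2.88.
E[X] = 0.33·10.4 + 0.34·1.4 + 0.19·1 + 0.14·1.2 = 4.266.
E[X²] = 0.33·216.32 + 0.34·2.92333 + 0.19·2 + 0.14·2.88 = 73.1627.
Var(X) = E[X²] − (E[X])² = 73.1627 − 18.1988 = 54.964.
SD(X) = √54.964 = 7.41377.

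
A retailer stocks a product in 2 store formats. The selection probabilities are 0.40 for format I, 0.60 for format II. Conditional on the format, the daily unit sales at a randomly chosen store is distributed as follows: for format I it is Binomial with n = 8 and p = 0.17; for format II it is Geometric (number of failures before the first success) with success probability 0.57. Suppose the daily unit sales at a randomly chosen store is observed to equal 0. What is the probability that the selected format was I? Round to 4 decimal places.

0.2085

Likelihoods P(X=0 | ·): I: 0.225229; II: 0.57.
Posterior ∝ prior × likelihood. Numerator for I: 0.4·0.225229 = 0.0900917.
Normalizing constant: 0.4·0.225229 + 0.6·0.57 = 0.432092.
P(I | observation) = 0.0900917 / 0.432092 = 0.208501.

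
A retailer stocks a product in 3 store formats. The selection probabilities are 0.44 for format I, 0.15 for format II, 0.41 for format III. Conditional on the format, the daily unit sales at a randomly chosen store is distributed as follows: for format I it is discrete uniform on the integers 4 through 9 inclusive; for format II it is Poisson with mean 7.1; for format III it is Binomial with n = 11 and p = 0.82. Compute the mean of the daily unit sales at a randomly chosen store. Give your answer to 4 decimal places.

7.6232

Component means — I: 6.5; II: 7.1; III: 9.02.
E[X] = 0.44·6.5 + 0.15·7.1 + 0.41·9.02 = 7.6232.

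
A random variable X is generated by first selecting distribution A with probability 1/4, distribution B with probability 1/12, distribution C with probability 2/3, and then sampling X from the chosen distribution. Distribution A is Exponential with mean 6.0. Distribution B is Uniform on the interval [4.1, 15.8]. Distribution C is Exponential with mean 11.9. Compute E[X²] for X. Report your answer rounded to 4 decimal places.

For each component E[X²] = Var + (mean)², giving A: 72; B: 110.41; C: 283.22.
Overall E[X²] = 0.25·72 + 0.0833333·110.41 + 0.666667·283.22 = 216.014.

216.0142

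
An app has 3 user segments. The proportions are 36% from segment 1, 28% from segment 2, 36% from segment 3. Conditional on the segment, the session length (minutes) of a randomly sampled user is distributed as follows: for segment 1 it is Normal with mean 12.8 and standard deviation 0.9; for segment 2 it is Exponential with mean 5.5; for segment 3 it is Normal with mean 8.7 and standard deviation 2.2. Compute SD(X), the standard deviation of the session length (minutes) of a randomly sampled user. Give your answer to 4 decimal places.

4.3688

Per component, 1: μ=12.8, E[X²]=164.65; 2: μ=5.5, E[X²]=60.5; 3: μ=8.7, E[X²]=80.53.
E[X] = 0.36·12.8 + 0.28·5.5 + 0.36·8.7 = 9.28.
E[X²] = 0.36·164.65 + 0.28·60.5 + 0.36·80.53 = 105.205.
Var(X) = E[X²] − (E[X])² = 105.205 − 86.1184 = 19.0864.
SD(X) = √19.0864 = 4.3688.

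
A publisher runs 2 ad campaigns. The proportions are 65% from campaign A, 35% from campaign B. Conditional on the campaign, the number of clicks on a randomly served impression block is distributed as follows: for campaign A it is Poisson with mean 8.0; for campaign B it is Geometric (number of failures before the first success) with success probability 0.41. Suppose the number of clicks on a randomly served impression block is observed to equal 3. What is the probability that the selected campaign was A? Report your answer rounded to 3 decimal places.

Likelihoods P(X=3 | ·): A: 0.0286261; B: 0.0842054.
Posterior ∝ prior × likelihood. Numerator for A: 0.65·0.0286261 = 0.018607.
Normalizing constant: 0.65·0.0286261 + 0.35·0.0842054 = 0.0480789.
P(A | observation) = 0.018607 / 0.0480789 = 0.38701.

0.387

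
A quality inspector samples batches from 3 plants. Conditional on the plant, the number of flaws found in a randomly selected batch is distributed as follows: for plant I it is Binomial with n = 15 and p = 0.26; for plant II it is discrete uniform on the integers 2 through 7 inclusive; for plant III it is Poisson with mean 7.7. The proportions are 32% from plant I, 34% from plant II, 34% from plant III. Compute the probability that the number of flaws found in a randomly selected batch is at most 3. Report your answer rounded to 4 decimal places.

Conditional on each plant, P(X ≤ 3): I: 0.42577; II: 0.333333; III: 0.0518188.
By total probability, P(X ≤ 3) = 0.32·0.42577 + 0.34·0.333333 + 0.34·0.0518188 = 0.267198.

0.2672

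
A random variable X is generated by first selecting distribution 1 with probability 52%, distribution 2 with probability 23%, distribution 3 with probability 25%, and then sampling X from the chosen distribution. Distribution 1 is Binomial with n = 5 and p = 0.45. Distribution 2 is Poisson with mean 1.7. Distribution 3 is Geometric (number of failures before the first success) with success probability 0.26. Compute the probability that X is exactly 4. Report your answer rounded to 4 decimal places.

Conditional on each component, P(X = 4): 1: 0.112767; 2: 0.0635746; 3: 0.0779651.
By total probability, P(X = 4) = 0.52·0.112767 + 0.23·0.0635746 + 0.25·0.0779651 = 0.0927524.

0.0928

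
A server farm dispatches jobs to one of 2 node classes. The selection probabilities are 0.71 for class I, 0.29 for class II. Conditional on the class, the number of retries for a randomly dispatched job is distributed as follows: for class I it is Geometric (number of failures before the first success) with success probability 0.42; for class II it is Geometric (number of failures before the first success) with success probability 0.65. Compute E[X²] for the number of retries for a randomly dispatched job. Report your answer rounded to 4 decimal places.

For each component E[X²] = Var + (mean)², giving I: 5.19501; II: 1.11834.
Overall E[X²] = 0.71·5.19501 + 0.29·1.11834 = 4.01278.

4.0128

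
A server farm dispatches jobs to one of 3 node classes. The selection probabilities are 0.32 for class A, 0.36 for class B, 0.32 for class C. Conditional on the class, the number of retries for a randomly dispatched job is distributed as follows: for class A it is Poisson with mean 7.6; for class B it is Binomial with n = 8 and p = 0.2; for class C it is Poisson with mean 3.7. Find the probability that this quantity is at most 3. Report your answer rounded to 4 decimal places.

0.5156

Conditional on each class, P(X ≤ 3): A: 0.0553713; B: 0.943718; C: 0.494153.
By total probability, P(X ≤ 3) = 0.32·0.0553713 + 0.36·0.943718 + 0.32·0.494153 = 0.515586.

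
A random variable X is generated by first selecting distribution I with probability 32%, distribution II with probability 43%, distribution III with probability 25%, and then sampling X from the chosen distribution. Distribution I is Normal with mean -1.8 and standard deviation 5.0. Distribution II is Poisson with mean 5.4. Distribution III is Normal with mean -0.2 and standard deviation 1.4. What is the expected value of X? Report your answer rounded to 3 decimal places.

Component means — I: -1.8; II: 5.4; III: -0.2.
E[X] = 0.32·-1.8 + 0.43·5.4 + 0.25·-0.2 = 1.696.

1.696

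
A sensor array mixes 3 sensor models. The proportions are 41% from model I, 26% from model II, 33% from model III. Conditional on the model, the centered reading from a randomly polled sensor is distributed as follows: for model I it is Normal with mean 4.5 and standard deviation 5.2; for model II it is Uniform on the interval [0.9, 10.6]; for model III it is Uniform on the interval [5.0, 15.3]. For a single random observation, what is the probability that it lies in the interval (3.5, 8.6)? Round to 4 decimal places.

0.4001

Conditional on each model, P(3.5 < X < 8.6): I: 0.361036; II: 0.525773; III: 0.349515.
By total probability, P(3.5 < X < 8.6) = 0.41·0.361036 + 0.26·0.525773 + 0.33·0.349515 = 0.400066.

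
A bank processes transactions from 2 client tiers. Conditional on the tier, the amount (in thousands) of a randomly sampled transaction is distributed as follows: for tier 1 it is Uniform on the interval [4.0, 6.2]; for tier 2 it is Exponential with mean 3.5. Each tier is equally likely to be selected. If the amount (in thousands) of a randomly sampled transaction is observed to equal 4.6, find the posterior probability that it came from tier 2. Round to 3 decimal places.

0.144

Likelihoods f(4.6 | ·): 1: 0.454545; 2: 0.0767618.
Posterior ∝ prior × likelihood. Numerator for 2: 0.5·0.0767618 = 0.0383809.
Normalizing constant: 0.5·0.454545 + 0.5·0.0767618 = 0.265654.
P(2 | observation) = 0.0383809 / 0.265654 = 0.144477.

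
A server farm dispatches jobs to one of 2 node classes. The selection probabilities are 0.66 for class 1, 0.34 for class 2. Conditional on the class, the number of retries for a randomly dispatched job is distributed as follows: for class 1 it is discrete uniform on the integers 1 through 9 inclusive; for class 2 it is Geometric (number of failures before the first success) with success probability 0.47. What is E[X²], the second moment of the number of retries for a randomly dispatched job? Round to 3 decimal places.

22.148

For each component E[X²] = Var + (mean)², giving 1: 31.6667; 2: 3.67089.
Overall E[X²] = 0.66·31.6667 + 0.34·3.67089 = 22.1481.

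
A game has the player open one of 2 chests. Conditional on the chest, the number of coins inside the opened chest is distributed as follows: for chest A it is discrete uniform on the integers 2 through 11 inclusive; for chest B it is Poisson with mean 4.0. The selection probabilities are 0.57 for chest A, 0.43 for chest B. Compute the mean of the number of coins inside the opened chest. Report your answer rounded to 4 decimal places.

Component means — A: 6.5; B: 4.
E[X] = 0.57·6.5 + 0.43·4 = 5.425.

5.4250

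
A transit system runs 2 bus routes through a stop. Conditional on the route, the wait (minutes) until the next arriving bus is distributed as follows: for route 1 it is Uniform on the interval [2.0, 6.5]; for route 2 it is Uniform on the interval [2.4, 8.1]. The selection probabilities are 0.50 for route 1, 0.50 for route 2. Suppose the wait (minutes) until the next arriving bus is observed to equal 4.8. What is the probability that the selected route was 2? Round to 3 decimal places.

Likelihoods f(4.8 | ·): 1: 0.222222; 2: 0.175439.
Posterior ∝ prior × likelihood. Numerator for 2: 0.5·0.175439 = 0.0877193.
Normalizing constant: 0.5·0.222222 + 0.5·0.175439 = 0.19883.
P(2 | observation) = 0.0877193 / 0.19883 = 0.441176.

0.441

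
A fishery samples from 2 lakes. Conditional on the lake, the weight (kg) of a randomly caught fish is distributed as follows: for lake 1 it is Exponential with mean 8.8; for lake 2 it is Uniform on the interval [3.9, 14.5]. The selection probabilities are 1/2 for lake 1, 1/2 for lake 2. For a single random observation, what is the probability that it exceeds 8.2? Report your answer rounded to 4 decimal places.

0.4941

Conditional on each lake, P(X > 8.2): 1: 0.393837; 2: 0.59434.
By total probability, P(X > 8.2) = 0.5·0.393837 + 0.5·0.59434 = 0.494088.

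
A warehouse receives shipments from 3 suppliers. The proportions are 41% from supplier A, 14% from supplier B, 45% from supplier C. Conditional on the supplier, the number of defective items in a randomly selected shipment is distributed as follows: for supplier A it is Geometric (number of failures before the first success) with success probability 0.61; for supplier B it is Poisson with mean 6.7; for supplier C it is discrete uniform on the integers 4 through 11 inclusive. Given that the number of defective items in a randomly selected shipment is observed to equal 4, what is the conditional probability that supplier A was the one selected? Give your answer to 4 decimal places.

Likelihoods P(X=4 | ·): A: 0.014112; B: 0.103351; C: 0.125.
Posterior ∝ prior × likelihood. Numerator for A: 0.41·0.014112 = 0.00578592.
Normalizing constant: 0.41·0.014112 + 0.14·0.103351 + 0.45·0.125 = 0.0765051.
P(A | observation) = 0.00578592 / 0.0765051 = 0.0756279.

0.0756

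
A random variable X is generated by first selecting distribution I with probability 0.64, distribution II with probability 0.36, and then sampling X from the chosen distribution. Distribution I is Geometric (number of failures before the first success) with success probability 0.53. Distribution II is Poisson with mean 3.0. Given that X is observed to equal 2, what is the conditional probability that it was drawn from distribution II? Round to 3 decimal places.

0.518

Likelihoods P(X=2 | ·): I: 0.117077; II: 0.224042.
Posterior ∝ prior × likelihood. Numerator for II: 0.36·0.224042 = 0.0806551.
Normalizing constant: 0.64·0.117077 + 0.36·0.224042 = 0.155584.
P(II | observation) = 0.0806551 / 0.155584 = 0.518401.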